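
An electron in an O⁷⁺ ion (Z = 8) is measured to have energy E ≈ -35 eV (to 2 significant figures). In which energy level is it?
n = 5

The exact energy levels follow E_n = -13.6057 Z² / n² eV with Z = 8.

The measured value (-35 eV) is reported to only 2 significant figures, so we must test candidate n values and see which one matches to that precision.

Candidate energies:
  n = 3:  E = -13.6057 × 8² / 3² = -96.75164 eV
  n = 4:  E = -13.6057 × 8² / 4² = -54.42280 eV
  n = 5:  E = -13.6057 × 8² / 5² = -34.83059 eV  ← matches
  n = 6:  E = -13.6057 × 8² / 6² = -24.18791 eV
  n = 7:  E = -13.6057 × 8² / 7² = -17.77071 eV

Checking against the measurement of -35 eV (2 sig figs), only n = 5 agrees:
E_5 = -34.83059 eV, which rounds to -35 eV ✓

Therefore n = 5.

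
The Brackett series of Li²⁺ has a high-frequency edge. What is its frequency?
1.851e+15 Hz

The series limit corresponds to the transition from n = ∞ to n = 4.
This is the highest energy (shortest wavelength) transition in the Brackett series.

E_∞ = 0 eV
E_4 = -13.6057 × 3² / 4² = -7.65320625 eV

Energy at series limit:
ΔE = E_∞ - E_4 = 0 - (-7.65320625) = 7.65320625 eV
E = 7.65320625 eV × (1.602177 × 10⁻¹⁹ J/eV) = 1.22618e-18 J
f = E/h = 1.22618e-18 J / (6.62607 × 10⁻³⁴ J·s) = 1.851e+15 Hz

This energy equals the ionization energy from the n = 4 state of Li²⁺.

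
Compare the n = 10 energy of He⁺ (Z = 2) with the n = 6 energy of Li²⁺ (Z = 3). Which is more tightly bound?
Li²⁺ at n = 6 (E = -3.40143 eV)

Using E_n = -13.6057 Z² / n² eV:

He⁺ (Z = 2) at n = 10:
E = -13.6057 × 2² / 10² = -13.6057 × 4 / 100 = -0.54422800 eV

Li²⁺ (Z = 3) at n = 6:
E = -13.6057 × 3² / 6² = -13.6057 × 9 / 36 = -3.40142500 eV

Since -3.40142500 eV < -0.54422800 eV,
Li²⁺ at n = 6 is more tightly bound (requires more energy to ionize).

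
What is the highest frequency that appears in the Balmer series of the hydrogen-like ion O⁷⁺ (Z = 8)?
5.26e+16 Hz

The series limit corresponds to the transition from n = ∞ to n = 2.
This is the highest energy (shortest wavelength) transition in the Balmer series.

E_∞ = 0 eV
E_2 = -13.6057 × 8² / 2² = -217.6912 eV

Energy at series limit:
ΔE = E_∞ - E_2 = 0 - (-217.6912) = 217.6912 eV
E = 217.6912 eV × (1.602177 × 10⁻¹⁹ J/eV) = 3.4878e-17 J
f = E/h = 3.4878e-17 J / (6.62607 × 10⁻³⁴ J·s) = 5.26e+16 Hz

This energy equals the ionization energy from the n = 2 state of O⁷⁺.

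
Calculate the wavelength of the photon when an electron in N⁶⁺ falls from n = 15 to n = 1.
1.868 nm

First, find the transition energy using E_n = -13.6057 Z² / n² eV:
E_15 = -13.6057 × 7² / 15² = -2.96302 eV
E_1 = -13.6057 × 7² / 1² = -666.67930 eV

Photon energy: |ΔE| = |E_1 - E_15| = 663.71628 eV

Convert to wavelength using E = hc/λ with hc = 1239.84 eV·nm:
λ = hc/E = 1239.84 eV·nm / 663.71628 eV
λ = 1.868 nm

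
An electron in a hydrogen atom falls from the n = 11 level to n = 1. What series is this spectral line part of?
Lyman series

The spectral series in hydrogen are named based on the final (lower) energy level:
- Lyman series: n_final = 1 (ultraviolet)
- Balmer series: n_final = 2 (visible/near-UV)
- Paschen series: n_final = 3 (infrared)
- Brackett series: n_final = 4 (infrared)
- Pfund series: n_final = 5 (far infrared)

Since this transition ends at n = 1, it belongs to the Lyman series.

For reference, this 11 → 1 line has photon energy
ΔE = 13.6057 eV × (1/1² - 1/11²) = 13.493256 eV,
corresponding to wavelength λ = hc/ΔE = 1239.84 eV·nm / 13.493256 eV = 91.8859 nm in the ultraviolet region.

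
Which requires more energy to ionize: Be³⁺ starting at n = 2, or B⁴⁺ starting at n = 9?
Be³⁺ at n = 2 (E = -54.422800 eV)

Using E_n = -13.6057 Z² / n² eV:

Be³⁺ (Z = 4) at n = 2:
E = -13.6057 × 4² / 2² = -13.6057 × 16 / 4 = -54.422800000 eV

B⁴⁺ (Z = 5) at n = 9:
E = -13.6057 × 5² / 9² = -13.6057 × 25 / 81 = -4.199290123 eV

Since -54.422800000 eV < -4.199290123 eV,
Be³⁺ at n = 2 is more tightly bound (requires more energy to ionize).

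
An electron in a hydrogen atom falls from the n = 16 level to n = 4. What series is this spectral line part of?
Brackett series

The spectral series in hydrogen are named based on the final (lower) energy level:
- Lyman series: n_final = 1 (ultraviolet)
- Balmer series: n_final = 2 (visible/near-UV)
- Paschen series: n_final = 3 (infrared)
- Brackett series: n_final = 4 (infrared)
- Pfund series: n_final = 5 (far infrared)

Since this transition ends at n = 4, it belongs to the Brackett series.

For reference, this 16 → 4 line has photon energy
ΔE = 13.6057 eV × (1/4² - 1/16²) = 0.79720898 eV,
corresponding to wavelength λ = hc/ΔE = 1239.84 eV·nm / 0.79720898 eV = 1555.23 nm in the infrared region.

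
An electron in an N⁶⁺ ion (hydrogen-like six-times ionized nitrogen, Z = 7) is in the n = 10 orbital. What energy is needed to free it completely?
6.66679 eV

The ionization energy is the energy needed to remove the electron completely (n → ∞).

For a hydrogen-like ion with Z = 7, E_n = -13.6057 Z² / n² eV.

At n = 10: E_10 = -13.6057 × 7² / 10² = -6.66679300 eV
At n = ∞: E_∞ = 0 eV

Ionization energy = E_∞ - E_10 = 0 - (-6.66679300) = 6.66679300 eV
Ionization energy ≈ 6.66679 eV

This is also called the binding energy of the electron in state n = 10.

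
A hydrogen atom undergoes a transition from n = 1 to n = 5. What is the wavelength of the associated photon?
94.9235 nm

First, find the transition energy using E_n = -13.6057 / n² eV:
E_1 = -13.6057 / 1² = -13.605700 eV
E_5 = -13.6057 / 5² = -0.544228 eV

Photon energy: |ΔE| = |E_5 - E_1| = 13.061472 eV

Convert to wavelength using E = hc/λ with hc = 1239.84 eV·nm:
λ = hc/E = 1239.84 eV·nm / 13.061472 eV
λ = 94.9235 nm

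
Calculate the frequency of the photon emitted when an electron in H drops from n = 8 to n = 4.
1.542e+14 Hz

First, find the transition energy:
E_8 = -13.6057 / 8² = -0.21258906 eV
E_4 = -13.6057 / 4² = -0.85035625 eV
|ΔE| = |E_4 - E_8| = 0.63776719 eV

Convert to Joules: E = 0.63776719 eV × (1.602177 × 10⁻¹⁹ J/eV) = 1.02182e-19 J

Using E = hf:
f = E/h = 1.02182e-19 J / (6.62607 × 10⁻³⁴ J·s)
f = 1.542e+14 Hz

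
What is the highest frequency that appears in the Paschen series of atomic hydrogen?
3.65538e+14 Hz

The series limit corresponds to the transition from n = ∞ to n = 3.
This is the highest energy (shortest wavelength) transition in the Paschen series.

E_∞ = 0 eV
E_3 = -13.6057 / 3² = -1.51174444 eV

Energy at series limit:
ΔE = E_∞ - E_3 = 0 - (-1.51174444) = 1.51174444 eV
E = 1.51174444 eV × (1.602177 × 10⁻¹⁹ J/eV) = 2.4220822e-19 J
f = E/h = 2.4220822e-19 J / (6.62607 × 10⁻³⁴ J·s) = 3.65538e+14 Hz

This energy equals the ionization energy from the n = 3 state of hydrogen.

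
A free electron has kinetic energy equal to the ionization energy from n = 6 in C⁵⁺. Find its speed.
2.18769e+06 m/s (or 0.730% of c)

The binding energy at n = 6 for C⁵⁺ is:
E_6 = -13.6057 × 6²/6² = -13.6057000 eV
|E_6| = 13.6057000 eV

Convert to Joules:
KE = 13.6057000 eV × (1.602177 × 10⁻¹⁹ J/eV) = 2.1798740e-18 J

Using KE = ½mv²:
v = √(2·KE/m_e)
v = √(2 × 2.1798740e-18 J / 9.10938 × 10⁻³¹ kg)
v = 2.18769e+06 m/s

This is approximately 0.730% the speed of light.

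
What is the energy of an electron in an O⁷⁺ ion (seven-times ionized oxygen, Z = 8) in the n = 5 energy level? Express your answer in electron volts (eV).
-34.83059 eV

The energy levels of a hydrogen-like atom are given by:
E_n = -13.6057 Z² / n² eV  (with Z = 8 for O⁷⁺)

For n = 5:
E_5 = -13.6057 × 8² / 5²
E_5 = -13.6057 × 64 / 25
E_5 = -34.83059 eV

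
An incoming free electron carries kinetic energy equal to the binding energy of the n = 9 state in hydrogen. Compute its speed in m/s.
2.43e+05 m/s (or 0.08% of c)

The binding energy at n = 9 for hydrogen is:
E_9 = -13.6057/9² = -0.167972 eV
|E_9| = 0.167972 eV

Convert to Joules:
KE = 0.167972 eV × (1.602177 × 10⁻¹⁹ J/eV) = 2.6912e-20 J

Using KE = ½mv²:
v = √(2·KE/m_e)
v = √(2 × 2.6912e-20 J / 9.10938 × 10⁻³¹ kg)
v = 2.43e+05 m/s

This is approximately 0.08% the speed of light.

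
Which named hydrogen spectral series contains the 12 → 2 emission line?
Balmer series

The spectral series in hydrogen are named based on the final (lower) energy level:
- Lyman series: n_final = 1 (ultraviolet)
- Balmer series: n_final = 2 (visible/near-UV)
- Paschen series: n_final = 3 (infrared)
- Brackett series: n_final = 4 (infrared)
- Pfund series: n_final = 5 (far infrared)

Since this transition ends at n = 2, it belongs to the Balmer series.

For reference, this 12 → 2 line has photon energy
ΔE = 13.6057 eV × (1/2² - 1/12²) = 3.306941 eV,
corresponding to wavelength λ = hc/ΔE = 1239.84 eV·nm / 3.306941 eV = 374.92 nm in the visible/near-UV region.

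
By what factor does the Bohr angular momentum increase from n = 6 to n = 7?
1.1667

In the Bohr model, L_n = nℏ, so the ratio is purely the ratio of quantum numbers:

L_7/L_6 = 7ℏ / 6ℏ = 7/6 = 1.1667

The angular momentum scales linearly with n.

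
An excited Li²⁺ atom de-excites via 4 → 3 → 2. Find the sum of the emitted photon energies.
22.96 eV

The energy levels of Li²⁺ are E_n = -13.6057 × 3² / n² eV.

First transition (4 → 3):
ΔE₁ = |E_3 - E_4|
ΔE₁ = |-13.60570000 - (-7.65320625)| = 5.95249 eV

Second transition (3 → 2):
ΔE₂ = |E_2 - E_3|
ΔE₂ = |-30.61282500 - (-13.60570000)| = 17.00713 eV

Total energy released:
E_total = ΔE₁ + ΔE₂ = 5.95249 + 17.00713 = 22.96 eV

Note: This equals the direct transition 4 → 2: 22.96 eV ✓
Energy is conserved regardless of the path taken.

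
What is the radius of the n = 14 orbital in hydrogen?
10.3719 nm (or 103.7187 Å)

The Bohr radius formula is:
r_n = n² a₀ / Z

where a₀ = 0.0529177 nm is the Bohr radius.

For H (Z = 1) at n = 14:
r_14 = 14² × 0.0529177 nm / 1
r_14 = 196 × 0.0529177 nm / 1
r_14 = 10.37187 nm / 1
r_14 = 10.3719 nm

The electron orbits at approximately 10.3719 nm from the nucleus.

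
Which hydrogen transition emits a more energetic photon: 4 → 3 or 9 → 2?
9 → 2

Calculate the energy for each transition:

Transition 4 → 3:
ΔE₁ = |E_3 - E_4| = |-13.6057/3² - (-13.6057/4²)|
ΔE₁ = |-1.51174444444 - (-0.85035625000)| = 0.66138819 eV

Transition 9 → 2:
ΔE₂ = |E_2 - E_9| = |-13.6057/2² - (-13.6057/9²)|
ΔE₂ = |-3.40142500000 - (-0.16797160494)| = 3.23345340 eV

Since 3.23345340 eV > 0.66138819 eV, the transition 9 → 2 emits the more energetic photon.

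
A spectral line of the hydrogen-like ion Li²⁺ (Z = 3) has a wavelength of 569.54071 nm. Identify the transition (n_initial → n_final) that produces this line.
n = 10 → n = 6

First, find the photon energy from the wavelength (hc = 1239.84 eV·nm):
E = hc/λ = 1239.84 eV·nm / 569.54071 nm = 2.1769120 eV

The energy levels of Li²⁺ satisfy E_n = -13.6057 × 3² / n² eV, so an emission n_i → n_f releases
ΔE = 13.6057 × 3² × (1/n_f² − 1/n_i²) eV.

Setting ΔE equal to the photon energy:
1/n_f² − 1/n_i² = 2.1769120 / (13.6057 × 3²) = 0.017777778

Since 1/n_i² must be positive, we need 1/n_f² > 0.017777778, i.e. n_f ≤ 7. For each allowed n_f, solve n_i = (1/n_f² − 0.017777778)^(−1/2) and check whether it is a whole number:
  n_f = 1: 1/n_i² = 1.000000000 − 0.017777778 = 0.982222222 → n_i = 1.009  (not an integer) ✗
  n_f = 2: 1/n_i² = 0.250000000 − 0.017777778 = 0.232222222 → n_i = 2.075  (not an integer) ✗
  n_f = 3: 1/n_i² = 0.111111111 − 0.017777778 = 0.093333333 → n_i = 3.273  (not an integer) ✗
  n_f = 4: 1/n_i² = 0.062500000 − 0.017777778 = 0.044722222 → n_i = 4.729  (not an integer) ✗
  n_f = 5: 1/n_i² = 0.040000000 − 0.017777778 = 0.022222222 → n_i = 6.708  (not an integer) ✗
  n_f = 6: 1/n_i² = 0.027777778 − 0.017777778 = 0.010000000 → n_i = 10.000  → integer, n_i = 10 ✓
  n_f = 7: 1/n_i² = 0.020408163 − 0.017777778 = 0.002630385 → n_i = 19.498  (not an integer) ✗

Only n_f = 6 gives an integer upper level, n_i = 10.

The transition is from n = 10 to n = 6 (emission).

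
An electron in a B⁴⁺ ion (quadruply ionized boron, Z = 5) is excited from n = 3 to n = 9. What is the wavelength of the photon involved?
36.906238 nm

First, find the transition energy using E_n = -13.6057 Z² / n² eV:
E_3 = -13.6057 × 5² / 3² = -37.79361111 eV
E_9 = -13.6057 × 5² / 9² = -4.19929012 eV

Photon energy: |ΔE| = |E_9 - E_3| = 33.59432099 eV

Convert to wavelength using E = hc/λ with hc = 1239.84 eV·nm:
λ = hc/E = 1239.84 eV·nm / 33.59432099 eV
λ = 36.906238 nm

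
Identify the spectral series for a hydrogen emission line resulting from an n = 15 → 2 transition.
Balmer series

The spectral series in hydrogen are named based on the final (lower) energy level:
- Lyman series: n_final = 1 (ultraviolet)
- Balmer series: n_final = 2 (visible/near-UV)
- Paschen series: n_final = 3 (infrared)
- Brackett series: n_final = 4 (infrared)
- Pfund series: n_final = 5 (far infrared)

Since this transition ends at n = 2, it belongs to the Balmer series.

For reference, this 15 → 2 line has photon energy
ΔE = 13.6057 eV × (1/2² - 1/15²) = 3.340955 eV,
corresponding to wavelength λ = hc/ΔE = 1239.84 eV·nm / 3.340955 eV = 371.10 nm in the visible/near-UV region.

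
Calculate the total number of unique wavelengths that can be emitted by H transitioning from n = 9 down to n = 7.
3

The electron can occupy levels n = 7, 8, ..., 9 during de-excitation — that is m = 9 - 7 + 1 = 3 distinct levels.

The number of distinct spectral lines equals the number of ways to choose 2 of these m levels (each pair gives one possible emission transition):

Number of lines = m(m-1)/2 = 3×2/2 = 3

These correspond to all possible transitions between the 3 levels:
9 → 8, 9 → 7, 8 → 7

Each transition produces a photon with a unique energy (and thus wavelength). This count does not depend on Z.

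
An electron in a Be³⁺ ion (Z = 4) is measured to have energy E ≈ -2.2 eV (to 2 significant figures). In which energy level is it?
n = 10

The exact energy levels follow E_n = -13.6057 Z² / n² eV with Z = 4.

The measured value (-2.2 eV) is reported to only 2 significant figures, so we must test candidate n values and see which one matches to that precision.

Candidate energies:
  n = 8:  E = -13.6057 × 4² / 8² = -3.40143 eV
  n = 9:  E = -13.6057 × 4² / 9² = -2.68755 eV
  n = 10:  E = -13.6057 × 4² / 10² = -2.17691 eV  ← matches
  n = 11:  E = -13.6057 × 4² / 11² = -1.79910 eV
  n = 12:  E = -13.6057 × 4² / 12² = -1.51174 eV

Checking against the measurement of -2.2 eV (2 sig figs), only n = 10 agrees:
E_10 = -2.17691 eV, which rounds to -2.2 eV ✓

Therefore n = 10.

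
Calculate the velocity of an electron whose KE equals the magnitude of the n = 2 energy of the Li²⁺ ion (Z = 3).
3.28154e+06 m/s (or 1.0946% of c)

The binding energy at n = 2 for Li²⁺ is:
E_2 = -13.6057 × 3²/2² = -30.6128250 eV
|E_2| = 30.6128250 eV

Convert to Joules:
KE = 30.6128250 eV × (1.602177 × 10⁻¹⁹ J/eV) = 4.9047164e-18 J

Using KE = ½mv²:
v = √(2·KE/m_e)
v = √(2 × 4.9047164e-18 J / 9.10938 × 10⁻³¹ kg)
v = 3.28154e+06 m/s

This is approximately 1.0946% the speed of light.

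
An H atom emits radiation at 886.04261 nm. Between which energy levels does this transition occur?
n = 11 → n = 3

First, find the photon energy from the wavelength (hc = 1239.84 eV·nm):
E = hc/λ = 1239.84 eV·nm / 886.04261 nm = 1.3993006 eV

The energy levels of hydrogen satisfy E_n = -13.6057 / n² eV, so an emission n_i → n_f releases
ΔE = 13.6057 × (1/n_f² − 1/n_i²) eV.

Setting ΔE equal to the photon energy:
1/n_f² − 1/n_i² = 1.3993006 / 13.6057 = 0.10284665

Since 1/n_i² must be positive, we need 1/n_f² > 0.10284665, i.e. n_f ≤ 3. For each allowed n_f, solve n_i = (1/n_f² − 0.10284665)^(−1/2) and check whether it is a whole number:
  n_f = 1: 1/n_i² = 1.00000000 − 0.10284665 = 0.89715335 → n_i = 1.056  (not an integer) ✗
  n_f = 2: 1/n_i² = 0.25000000 − 0.10284665 = 0.14715335 → n_i = 2.607  (not an integer) ✗
  n_f = 3: 1/n_i² = 0.11111111 − 0.10284665 = 0.00826446 → n_i = 11.000  → integer, n_i = 11 ✓

Only n_f = 3 gives an integer upper level, n_i = 11.

The transition is from n = 11 to n = 3 (emission).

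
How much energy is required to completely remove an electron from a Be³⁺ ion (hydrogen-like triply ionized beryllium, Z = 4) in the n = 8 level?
3.4014 eV

The ionization energy is the energy needed to remove the electron completely (n → ∞).

For a hydrogen-like ion with Z = 4, E_n = -13.6057 Z² / n² eV.

At n = 8: E_8 = -13.6057 × 4² / 8² = -3.4014250 eV
At n = ∞: E_∞ = 0 eV

Ionization energy = E_∞ - E_8 = 0 - (-3.4014250) = 3.4014250 eV
Ionization energy ≈ 3.4014 eV

This is also called the binding energy of the electron in state n = 8.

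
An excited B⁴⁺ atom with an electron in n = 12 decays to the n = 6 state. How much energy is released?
7.09 eV

The energy levels are E_n = -13.6057 Z² eV / n².

Energy at n = 12: E_12 = -13.6057 × 5² / 12² = -2.36210 eV
Energy at n = 6: E_6 = -13.6057 × 5² / 6² = -9.44840 eV

For emission (electron falling to lower state), the photon energy is:
E_photon = E_12 - E_6 = |-2.36210 - (-9.44840)|
E_photon = 7.09 eV

This energy is carried away by the emitted photon.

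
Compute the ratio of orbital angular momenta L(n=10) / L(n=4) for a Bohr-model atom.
2.5000

In the Bohr model, L_n = nℏ, so the ratio is purely the ratio of quantum numbers:

L_10/L_4 = 10ℏ / 4ℏ = 10/4 = 2.5000

The angular momentum scales linearly with n.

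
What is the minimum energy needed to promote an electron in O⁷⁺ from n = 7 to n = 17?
14.7577 eV

The energy levels of a hydrogen-like atom are E_n = -13.6057 Z² eV / n².

Energy at n = 7: E_7 = -13.6057 × 8² / 7² = -17.7707102 eV
Energy at n = 17: E_17 = -13.6057 × 8² / 17² = -3.0130270 eV

The excitation energy is the difference:
ΔE = E_17 - E_7
ΔE = -3.0130270 - (-17.7707102)
ΔE = 14.7577 eV

Since this is positive, energy must be absorbed (photon absorption).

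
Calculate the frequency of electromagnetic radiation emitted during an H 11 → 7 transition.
3.995e+13 Hz

First, find the transition energy:
E_11 = -13.6057 / 11² = -0.1124438 eV
E_7 = -13.6057 / 7² = -0.2776673 eV
|ΔE| = |E_7 - E_11| = 0.1652235 eV

Convert to Joules: E = 0.1652235 eV × (1.602177 × 10⁻¹⁹ J/eV) = 2.64717e-20 J

Using E = hf:
f = E/h = 2.64717e-20 J / (6.62607 × 10⁻³⁴ J·s)
f = 3.995e+13 Hz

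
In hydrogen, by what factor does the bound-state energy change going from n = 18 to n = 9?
4.00000

Using E_n = -13.6057 Z² / n² eV with Z = 1:

E_9 = -13.6057 / 9² = -13.6057 / 81 = -0.16797160494 eV
E_18 = -13.6057 / 18² = -13.6057 / 324 = -0.04199290123 eV

The ratio is:
E_9/E_18 = (-0.16797160494) / (-0.04199290123)
E_9/E_18 = (-13.6057/81) / (-13.6057/324)
E_9/E_18 = 324/81
E_9/E_18 = 4.00000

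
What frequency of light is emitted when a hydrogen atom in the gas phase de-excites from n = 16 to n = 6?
7.85e+13 Hz

First, find the transition energy:
E_16 = -13.6057 / 16² = -0.053147 eV
E_6 = -13.6057 / 6² = -0.377936 eV
|ΔE| = |E_6 - E_16| = 0.324789 eV

Convert to Joules: E = 0.324789 eV × (1.602177 × 10⁻¹⁹ J/eV) = 5.2037e-20 J

Using E = hf:
f = E/h = 5.2037e-20 J / (6.62607 × 10⁻³⁴ J·s)
f = 7.85e+13 Hz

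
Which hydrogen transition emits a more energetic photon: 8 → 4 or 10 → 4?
10 → 4

Calculate the energy for each transition:

Transition 8 → 4:
ΔE₁ = |E_4 - E_8| = |-13.6057/4² - (-13.6057/8²)|
ΔE₁ = |-0.8503562500 - (-0.2125890625)| = 0.6377672 eV

Transition 10 → 4:
ΔE₂ = |E_4 - E_10| = |-13.6057/4² - (-13.6057/10²)|
ΔE₂ = |-0.8503562500 - (-0.1360570000)| = 0.7142993 eV

Since 0.7142993 eV > 0.6377672 eV, the transition 10 → 4 emits the more energetic photon.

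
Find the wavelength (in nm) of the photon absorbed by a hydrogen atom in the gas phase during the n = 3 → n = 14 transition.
859.610530 nm

First, find the transition energy using E_n = -13.6057 / n² eV:
E_3 = -13.6057 / 3² = -1.5117444444 eV
E_14 = -13.6057 / 14² = -0.0694168367 eV

Photon energy: |ΔE| = |E_14 - E_3| = 1.4423276077 eV

Convert to wavelength using E = hc/λ with hc = 1239.84 eV·nm:
λ = hc/E = 1239.84 eV·nm / 1.4423276077 eV
λ = 859.610530 nm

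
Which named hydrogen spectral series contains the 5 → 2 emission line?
Balmer series

The spectral series in hydrogen are named based on the final (lower) energy level:
- Lyman series: n_final = 1 (ultraviolet)
- Balmer series: n_final = 2 (visible/near-UV)
- Paschen series: n_final = 3 (infrared)
- Brackett series: n_final = 4 (infrared)
- Pfund series: n_final = 5 (far infrared)

Since this transition ends at n = 2, it belongs to the Balmer series.

For reference, this 5 → 2 line has photon energy
ΔE = 13.6057 eV × (1/2² - 1/5²) = 2.857197000 eV,
corresponding to wavelength λ = hc/ΔE = 1239.84 eV·nm / 2.857197000 eV = 433.93578 nm in the visible/near-UV region.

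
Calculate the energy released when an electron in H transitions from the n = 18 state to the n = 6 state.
0.3359 eV

The energy levels are E_n = -13.6057 eV / n².

Energy at n = 18: E_18 = -13.6057 / 18² = -0.0419929 eV
Energy at n = 6: E_6 = -13.6057 / 6² = -0.3779361 eV

For emission (electron falling to lower state), the photon energy is:
E_photon = E_18 - E_6 = |-0.0419929 - (-0.3779361)|
E_photon = 0.3359 eV

This energy is carried away by the emitted photon.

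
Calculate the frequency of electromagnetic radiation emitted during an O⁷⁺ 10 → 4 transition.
1.1054e+16 Hz

First, find the transition energy:
E_10 = -13.6057 × 8² / 10² = -8.7076480 eV
E_4 = -13.6057 × 8² / 4² = -54.4228000 eV
|ΔE| = |E_4 - E_10| = 45.7151520 eV

Convert to Joules: E = 45.7151520 eV × (1.602177 × 10⁻¹⁹ J/eV) = 7.324377e-18 J

Using E = hf:
f = E/h = 7.324377e-18 J / (6.62607 × 10⁻³⁴ J·s)
f = 1.1054e+16 Hz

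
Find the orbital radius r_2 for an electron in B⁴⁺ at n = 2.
0.0423 nm (or 0.4233 Å)

The Bohr radius formula is:
r_n = n² a₀ / Z

where a₀ = 0.0529177 nm is the Bohr radius.

For B⁴⁺ (Z = 5) at n = 2:
r_2 = 2² × 0.0529177 nm / 5
r_2 = 4 × 0.0529177 nm / 5
r_2 = 0.21167 nm / 5
r_2 = 0.0423 nm

The electron orbits at approximately 0.0423 nm from the nucleus.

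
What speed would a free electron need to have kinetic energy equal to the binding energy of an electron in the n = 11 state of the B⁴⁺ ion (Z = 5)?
9.9441e+05 m/s (or 0.332% of c)

The binding energy at n = 11 for B⁴⁺ is:
E_11 = -13.6057 × 5²/11² = -2.8110950 eV
|E_11| = 2.8110950 eV

Convert to Joules:
KE = 2.8110950 eV × (1.602177 × 10⁻¹⁹ J/eV) = 4.503872e-19 J

Using KE = ½mv²:
v = √(2·KE/m_e)
v = √(2 × 4.503872e-19 J / 9.10938 × 10⁻³¹ kg)
v = 9.9441e+05 m/s

This is approximately 0.332% the speed of light.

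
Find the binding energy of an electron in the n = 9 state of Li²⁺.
1.51 eV

The ionization energy is the energy needed to remove the electron completely (n → ∞).

For a hydrogen-like ion with Z = 3, E_n = -13.6057 Z² / n² eV.

At n = 9: E_9 = -13.6057 × 3² / 9² = -1.51174 eV
At n = ∞: E_∞ = 0 eV

Ionization energy = E_∞ - E_9 = 0 - (-1.51174) = 1.51174 eV
Ionization energy ≈ 1.51 eV

This is also called the binding energy of the electron in state n = 9.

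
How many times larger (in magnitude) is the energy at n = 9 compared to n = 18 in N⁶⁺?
4.000

Using E_n = -13.6057 Z² / n² eV with Z = 7:

E_9 = -13.6057 × 7² / 9² = -666.6793 / 81 = -8.230608642 eV
E_18 = -13.6057 × 7² / 18² = -666.6793 / 324 = -2.057652160 eV

The ratio is:
E_9/E_18 = (-8.230608642) / (-2.057652160)
E_9/E_18 = (-666.6793/81) / (-666.6793/324)
E_9/E_18 = 324/81
E_9/E_18 = 4.000
(Note: the Z² factors cancel in the ratio.)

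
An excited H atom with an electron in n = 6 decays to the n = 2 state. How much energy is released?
3.023 eV

The energy levels are E_n = -13.6057 eV / n².

Energy at n = 6: E_6 = -13.6057 / 6² = -0.377936 eV
Energy at n = 2: E_2 = -13.6057 / 2² = -3.401425 eV

For emission (electron falling to lower state), the photon energy is:
E_photon = E_6 - E_2 = |-0.377936 - (-3.401425)|
E_photon = 3.023 eV

This energy is carried away by the emitted photon.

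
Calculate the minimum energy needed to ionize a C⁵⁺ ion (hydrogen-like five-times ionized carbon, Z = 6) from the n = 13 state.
2.8983 eV

The ionization energy is the energy needed to remove the electron completely (n → ∞).

For a hydrogen-like ion with Z = 6, E_n = -13.6057 Z² / n² eV.

At n = 13: E_13 = -13.6057 × 6² / 13² = -2.8982556 eV
At n = ∞: E_∞ = 0 eV

Ionization energy = E_∞ - E_13 = 0 - (-2.8982556) = 2.8982556 eV
Ionization energy ≈ 2.8983 eV

This is also called the binding energy of the electron in state n = 13.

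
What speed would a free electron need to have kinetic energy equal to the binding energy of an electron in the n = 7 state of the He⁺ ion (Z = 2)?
6.2506e+05 m/s (or 0.2085% of c)

The binding energy at n = 7 for He⁺ is:
E_7 = -13.6057 × 2²/7² = -1.1106694 eV
|E_7| = 1.1106694 eV

Convert to Joules:
KE = 1.1106694 eV × (1.602177 × 10⁻¹⁹ J/eV) = 1.779489e-19 J

Using KE = ½mv²:
v = √(2·KE/m_e)
v = √(2 × 1.779489e-19 J / 9.10938 × 10⁻³¹ kg)
v = 6.2506e+05 m/s

This is approximately 0.2085% the speed of light.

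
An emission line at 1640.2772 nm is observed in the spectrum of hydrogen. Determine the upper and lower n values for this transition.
n = 12 → n = 4

First, find the photon energy from the wavelength (hc = 1239.84 eV·nm):
E = hc/λ = 1239.84 eV·nm / 1640.2772 nm = 0.75587224 eV

The energy levels of hydrogen satisfy E_n = -13.6057 / n² eV, so an emission n_i → n_f releases
ΔE = 13.6057 × (1/n_f² − 1/n_i²) eV.

Setting ΔE equal to the photon energy:
1/n_f² − 1/n_i² = 0.75587224 / 13.6057 = 0.055555557

Since 1/n_i² must be positive, we need 1/n_f² > 0.055555557, i.e. n_f ≤ 4. For each allowed n_f, solve n_i = (1/n_f² − 0.055555557)^(−1/2) and check whether it is a whole number:
  n_f = 1: 1/n_i² = 1.000000000 − 0.055555557 = 0.944444443 → n_i = 1.029  (not an integer) ✗
  n_f = 2: 1/n_i² = 0.250000000 − 0.055555557 = 0.194444443 → n_i = 2.268  (not an integer) ✗
  n_f = 3: 1/n_i² = 0.111111111 − 0.055555557 = 0.055555554 → n_i = 4.243  (not an integer) ✗
  n_f = 4: 1/n_i² = 0.062500000 − 0.055555557 = 0.006944443 → n_i = 12.000  → integer, n_i = 12 ✓

Only n_f = 4 gives an integer upper level, n_i = 12.

The transition is from n = 12 to n = 4 (emission).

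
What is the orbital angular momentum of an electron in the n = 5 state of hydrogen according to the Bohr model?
5.27e-34 J·s (or 5ℏ)

In the Bohr model, angular momentum is quantized:
L = nℏ

where ℏ = h/(2π) = 1.0546e-34 J·s

For n = 5:
L = 5 × 1.0546e-34 J·s
L = 5.27e-34 J·s

This can also be written as L = 5ℏ.
The angular momentum is an integer multiple of the reduced Planck constant.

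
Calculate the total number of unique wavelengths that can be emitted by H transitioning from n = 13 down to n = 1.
78

The electron can occupy levels n = 1, 2, ..., 13 during de-excitation — that is m = 13 - 1 + 1 = 13 distinct levels.

The number of distinct spectral lines equals the number of ways to choose 2 of these m levels (each pair gives one possible emission transition):

Number of lines = m(m-1)/2 = 13×12/2 = 78

These correspond to all possible transitions between the 13 levels:
13 → 12, 13 → 11, 13 → 10, 13 → 9, 13 → 8, 13 → 7, 13 → 6, 13 → 5...

Each transition produces a photon with a unique energy (and thus wavelength). This count does not depend on Z.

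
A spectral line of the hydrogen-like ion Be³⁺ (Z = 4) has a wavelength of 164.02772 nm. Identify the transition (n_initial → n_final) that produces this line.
n = 6 → n = 4

First, find the photon energy from the wavelength (hc = 1239.84 eV·nm):
E = hc/λ = 1239.84 eV·nm / 164.02772 nm = 7.5587224 eV

The energy levels of Be³⁺ satisfy E_n = -13.6057 × 4² / n² eV, so an emission n_i → n_f releases
ΔE = 13.6057 × 4² × (1/n_f² − 1/n_i²) eV.

Setting ΔE equal to the photon energy:
1/n_f² − 1/n_i² = 7.5587224 / (13.6057 × 4²) = 0.034722223

Since 1/n_i² must be positive, we need 1/n_f² > 0.034722223, i.e. n_f ≤ 5. For each allowed n_f, solve n_i = (1/n_f² − 0.034722223)^(−1/2) and check whether it is a whole number:
  n_f = 1: 1/n_i² = 1.000000000 − 0.034722223 = 0.965277777 → n_i = 1.018  (not an integer) ✗
  n_f = 2: 1/n_i² = 0.250000000 − 0.034722223 = 0.215277777 → n_i = 2.155  (not an integer) ✗
  n_f = 3: 1/n_i² = 0.111111111 − 0.034722223 = 0.076388888 → n_i = 3.618  (not an integer) ✗
  n_f = 4: 1/n_i² = 0.062500000 − 0.034722223 = 0.027777777 → n_i = 6.000  → integer, n_i = 6 ✓
  n_f = 5: 1/n_i² = 0.040000000 − 0.034722223 = 0.005277777 → n_i = 13.765  (not an integer) ✗

Only n_f = 4 gives an integer upper level, n_i = 6.

The transition is from n = 6 to n = 4 (emission).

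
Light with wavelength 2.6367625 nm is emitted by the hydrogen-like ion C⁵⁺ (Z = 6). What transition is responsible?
n = 5 → n = 1

First, find the photon energy from the wavelength (hc = 1239.84 eV·nm):
E = hc/λ = 1239.84 eV·nm / 2.6367625 nm = 470.21300 eV

The energy levels of C⁵⁺ satisfy E_n = -13.6057 × 6² / n² eV, so an emission n_i → n_f releases
ΔE = 13.6057 × 6² × (1/n_f² − 1/n_i²) eV.

Setting ΔE equal to the photon energy:
1/n_f² − 1/n_i² = 470.21300 / (13.6057 × 6²) = 0.96000002

Since 1/n_i² must be positive, we need 1/n_f² > 0.96000002, i.e. n_f ≤ 1. For each allowed n_f, solve n_i = (1/n_f² − 0.96000002)^(−1/2) and check whether it is a whole number:
  n_f = 1: 1/n_i² = 1.00000000 − 0.96000002 = 0.03999998 → n_i = 5.000  → integer, n_i = 5 ✓

Only n_f = 1 gives an integer upper level, n_i = 5.

The transition is from n = 5 to n = 1 (emission).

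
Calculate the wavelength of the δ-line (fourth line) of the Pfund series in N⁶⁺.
67.248976 nm

The lines of a series are numbered from the longest wavelength (smallest ΔE) outward; the fourth line is the transition from n = n_f + 4 to n_f.
The Pfund series has all transitions ending at n_f = 5.

For N⁶⁺ (Z = 7), the fourth line (δ-line) is the jump from n = 9 to n = 5:
E_9 = -13.6057 × 7² / 9² = -8.23060864 eV
E_5 = -13.6057 × 7² / 5² = -26.66717200 eV
ΔE = E_9 - E_5 = 18.43656336 eV

λ = hc/E = 1239.84 eV·nm / 18.43656336 eV
λ = 67.248976 nm

This is the δ-line of the Pfund series in N⁶⁺.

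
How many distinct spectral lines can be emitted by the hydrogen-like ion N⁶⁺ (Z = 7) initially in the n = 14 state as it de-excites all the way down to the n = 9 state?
15

The electron can occupy levels n = 9, 10, ..., 14 during de-excitation — that is m = 14 - 9 + 1 = 6 distinct levels.

The number of distinct spectral lines equals the number of ways to choose 2 of these m levels (each pair gives one possible emission transition):

Number of lines = m(m-1)/2 = 6×5/2 = 15

These correspond to all possible transitions between the 6 levels:
14 → 13, 14 → 12, 14 → 11, 14 → 10, 14 → 9, 13 → 12, 13 → 11, 13 → 10...

Each transition produces a photon with a unique energy (and thus wavelength). This count does not depend on Z.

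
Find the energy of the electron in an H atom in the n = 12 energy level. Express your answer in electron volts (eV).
-0.0945 eV

The energy levels of a hydrogen-like atom are given by:
E_n = -13.6057 eV / n²

For n = 12:
E_12 = -13.6057 eV / 12²
E_12 = -13.6057 eV / 144
E_12 = -0.0945 eV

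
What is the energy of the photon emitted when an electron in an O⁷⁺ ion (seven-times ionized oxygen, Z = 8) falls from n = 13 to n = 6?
19.035457 eV

The energy levels are E_n = -13.6057 Z² eV / n².

Energy at n = 13: E_13 = -13.6057 × 8² / 13² = -5.152454438 eV
Energy at n = 6: E_6 = -13.6057 × 8² / 6² = -24.187911111 eV

For emission (electron falling to lower state), the photon energy is:
E_photon = E_13 - E_6 = |-5.152454438 - (-24.187911111)|
E_photon = 19.035457 eV

This energy is carried away by the emitted photon.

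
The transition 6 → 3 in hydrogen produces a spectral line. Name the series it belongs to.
Paschen series

The spectral series in hydrogen are named based on the final (lower) energy level:
- Lyman series: n_final = 1 (ultraviolet)
- Balmer series: n_final = 2 (visible/near-UV)
- Paschen series: n_final = 3 (infrared)
- Brackett series: n_final = 4 (infrared)
- Pfund series: n_final = 5 (far infrared)

Since this transition ends at n = 3, it belongs to the Paschen series.

For reference, this 6 → 3 line has photon energy
ΔE = 13.6057 eV × (1/3² - 1/6²) = 1.133808333 eV,
corresponding to wavelength λ = hc/ΔE = 1239.84 eV·nm / 1.133808333 eV = 1093.5182 nm in the infrared region.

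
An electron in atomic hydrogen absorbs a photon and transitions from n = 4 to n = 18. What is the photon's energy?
0.808363 eV

The energy levels of a hydrogen-like atom are E_n = -13.6057 eV / n².

Energy at n = 4: E_4 = -13.6057 / 4² = -0.850356250 eV
Energy at n = 18: E_18 = -13.6057 / 18² = -0.041992901 eV

The excitation energy is the difference:
ΔE = E_18 - E_4
ΔE = -0.041992901 - (-0.850356250)
ΔE = 0.808363 eV

Since this is positive, energy must be absorbed (photon absorption).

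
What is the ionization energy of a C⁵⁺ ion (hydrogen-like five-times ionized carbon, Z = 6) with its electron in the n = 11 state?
4.05 eV

The ionization energy is the energy needed to remove the electron completely (n → ∞).

For a hydrogen-like ion with Z = 6, E_n = -13.6057 Z² / n² eV.

At n = 11: E_11 = -13.6057 × 6² / 11² = -4.04798 eV
At n = ∞: E_∞ = 0 eV

Ionization energy = E_∞ - E_11 = 0 - (-4.04798) = 4.04798 eV
Ionization energy ≈ 4.05 eV

This is also called the binding energy of the electron in state n = 11.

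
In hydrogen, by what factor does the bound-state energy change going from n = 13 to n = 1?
169.00000

Using E_n = -13.6057 Z² / n² eV with Z = 1:

E_1 = -13.6057 / 1² = -13.6057 / 1 = -13.60570000000 eV
E_13 = -13.6057 / 13² = -13.6057 / 169 = -0.08050710059 eV

The ratio is:
E_1/E_13 = (-13.60570000000) / (-0.08050710059)
E_1/E_13 = (-13.6057/1) / (-13.6057/169)
E_1/E_13 = 169/1
E_1/E_13 = 169.00000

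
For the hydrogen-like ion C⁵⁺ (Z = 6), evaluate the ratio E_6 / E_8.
1.77778

Using E_n = -13.6057 Z² / n² eV with Z = 6:

E_6 = -13.6057 × 6² / 6² = -489.8052 / 36 = -13.60570000000 eV
E_8 = -13.6057 × 6² / 8² = -489.8052 / 64 = -7.65320625000 eV

The ratio is:
E_6/E_8 = (-13.60570000000) / (-7.65320625000)
E_6/E_8 = (-489.8052/36) / (-489.8052/64)
E_6/E_8 = 64/36
E_6/E_8 = 1.77778
(Note: the Z² factors cancel in the ratio.)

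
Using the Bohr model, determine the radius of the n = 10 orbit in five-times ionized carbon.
0.8820 nm (or 8.8196 Å)

The Bohr radius formula is:
r_n = n² a₀ / Z

where a₀ = 0.0529177 nm is the Bohr radius.

For C⁵⁺ (Z = 6) at n = 10:
r_10 = 10² × 0.0529177 nm / 6
r_10 = 100 × 0.0529177 nm / 6
r_10 = 5.29177 nm / 6
r_10 = 0.8820 nm

The electron orbits at approximately 0.8820 nm from the nucleus.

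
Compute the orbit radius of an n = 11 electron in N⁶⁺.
0.9147 nm (or 9.1472 Å)

The Bohr radius formula is:
r_n = n² a₀ / Z

where a₀ = 0.0529177 nm is the Bohr radius.

For N⁶⁺ (Z = 7) at n = 11:
r_11 = 11² × 0.0529177 nm / 7
r_11 = 121 × 0.0529177 nm / 7
r_11 = 6.40304 nm / 7
r_11 = 0.9147 nm

The electron orbits at approximately 0.9147 nm from the nucleus.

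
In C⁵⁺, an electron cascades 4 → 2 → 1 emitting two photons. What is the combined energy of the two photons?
459.1924 eV

The energy levels of C⁵⁺ are E_n = -13.6057 × 6² / n² eV.

First transition (4 → 2):
ΔE₁ = |E_2 - E_4|
ΔE₁ = |-122.4513000000 - (-30.6128250000)| = 91.8384750 eV

Second transition (2 → 1):
ΔE₂ = |E_1 - E_2|
ΔE₂ = |-489.8052000000 - (-122.4513000000)| = 367.3539000 eV

Total energy released:
E_total = ΔE₁ + ΔE₂ = 91.8384750 + 367.3539000 = 459.1924 eV

Note: This equals the direct transition 4 → 1: 459.1924 eV ✓
Energy is conserved regardless of the path taken.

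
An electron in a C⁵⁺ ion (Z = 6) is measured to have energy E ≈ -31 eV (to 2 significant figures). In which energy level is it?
n = 4

The exact energy levels follow E_n = -13.6057 Z² / n² eV with Z = 6.

The measured value (-31 eV) is reported to only 2 significant figures, so we must test candidate n values and see which one matches to that precision.

Candidate energies:
  n = 2:  E = -13.6057 × 6² / 2² = -122.45130 eV
  n = 3:  E = -13.6057 × 6² / 3² = -54.42280 eV
  n = 4:  E = -13.6057 × 6² / 4² = -30.61283 eV  ← matches
  n = 5:  E = -13.6057 × 6² / 5² = -19.59221 eV
  n = 6:  E = -13.6057 × 6² / 6² = -13.60570 eV

Checking against the measurement of -31 eV (2 sig figs), only n = 4 agrees:
E_4 = -30.61283 eV, which rounds to -31 eV ✓

Therefore n = 4.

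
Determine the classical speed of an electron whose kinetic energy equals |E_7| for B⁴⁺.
1.56e+06 m/s (or 0.5212% of c)

The binding energy at n = 7 for B⁴⁺ is:
E_7 = -13.6057 × 5²/7² = -6.941684 eV
|E_7| = 6.941684 eV

Convert to Joules:
KE = 6.941684 eV × (1.602177 × 10⁻¹⁹ J/eV) = 1.1122e-18 J

Using KE = ½mv²:
v = √(2·KE/m_e)
v = √(2 × 1.1122e-18 J / 9.10938 × 10⁻³¹ kg)
v = 1.56e+06 m/s

This is approximately 0.5212% the speed of light.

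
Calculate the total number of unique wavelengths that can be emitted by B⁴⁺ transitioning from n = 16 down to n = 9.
28

The electron can occupy levels n = 9, 10, ..., 16 during de-excitation — that is m = 16 - 9 + 1 = 8 distinct levels.

The number of distinct spectral lines equals the number of ways to choose 2 of these m levels (each pair gives one possible emission transition):

Number of lines = m(m-1)/2 = 8×7/2 = 28

These correspond to all possible transitions between the 8 levels:
16 → 15, 16 → 14, 16 → 13, 16 → 12, 16 → 11, 16 → 10, 16 → 9, 15 → 14...

Each transition produces a photon with a unique energy (and thus wavelength). This count does not depend on Z.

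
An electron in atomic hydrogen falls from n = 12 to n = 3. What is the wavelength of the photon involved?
874.815 nm

First, find the transition energy using E_n = -13.6057 / n² eV:
E_12 = -13.6057 / 12² = -0.0944840 eV
E_3 = -13.6057 / 3² = -1.5117444 eV

Photon energy: |ΔE| = |E_3 - E_12| = 1.4172604 eV

Convert to wavelength using E = hc/λ with hc = 1239.84 eV·nm:
λ = hc/E = 1239.84 eV·nm / 1.4172604 eV
λ = 874.815 nm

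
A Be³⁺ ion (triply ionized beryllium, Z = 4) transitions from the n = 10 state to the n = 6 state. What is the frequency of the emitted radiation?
9.36e+14 Hz

First, find the transition energy:
E_10 = -13.6057 × 4² / 10² = -2.17691200 eV
E_6 = -13.6057 × 4² / 6² = -6.04697778 eV
|ΔE| = |E_6 - E_10| = 3.87006578 eV

Convert to Joules: E = 3.87006578 eV × (1.602177 × 10⁻¹⁹ J/eV) = 6.2005e-19 J

Using E = hf:
f = E/h = 6.2005e-19 J / (6.62607 × 10⁻³⁴ J·s)
f = 9.36e+14 Hz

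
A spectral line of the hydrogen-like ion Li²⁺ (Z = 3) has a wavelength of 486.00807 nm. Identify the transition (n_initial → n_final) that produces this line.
n = 12 → n = 6

First, find the photon energy from the wavelength (hc = 1239.84 eV·nm):
E = hc/λ = 1239.84 eV·nm / 486.00807 nm = 2.5510688 eV

The energy levels of Li²⁺ satisfy E_n = -13.6057 × 3² / n² eV, so an emission n_i → n_f releases
ΔE = 13.6057 × 3² × (1/n_f² − 1/n_i²) eV.

Setting ΔE equal to the photon energy:
1/n_f² − 1/n_i² = 2.5510688 / (13.6057 × 3²) = 0.020833334

Since 1/n_i² must be positive, we need 1/n_f² > 0.020833334, i.e. n_f ≤ 6. For each allowed n_f, solve n_i = (1/n_f² − 0.020833334)^(−1/2) and check whether it is a whole number:
  n_f = 1: 1/n_i² = 1.000000000 − 0.020833334 = 0.979166666 → n_i = 1.011  (not an integer) ✗
  n_f = 2: 1/n_i² = 0.250000000 − 0.020833334 = 0.229166666 → n_i = 2.089  (not an integer) ✗
  n_f = 3: 1/n_i² = 0.111111111 − 0.020833334 = 0.090277777 → n_i = 3.328  (not an integer) ✗
  n_f = 4: 1/n_i² = 0.062500000 − 0.020833334 = 0.041666666 → n_i = 4.899  (not an integer) ✗
  n_f = 5: 1/n_i² = 0.040000000 − 0.020833334 = 0.019166666 → n_i = 7.223  (not an integer) ✗
  n_f = 6: 1/n_i² = 0.027777778 − 0.020833334 = 0.006944444 → n_i = 12.000  → integer, n_i = 12 ✓

Only n_f = 6 gives an integer upper level, n_i = 12.

The transition is from n = 12 to n = 6 (emission).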